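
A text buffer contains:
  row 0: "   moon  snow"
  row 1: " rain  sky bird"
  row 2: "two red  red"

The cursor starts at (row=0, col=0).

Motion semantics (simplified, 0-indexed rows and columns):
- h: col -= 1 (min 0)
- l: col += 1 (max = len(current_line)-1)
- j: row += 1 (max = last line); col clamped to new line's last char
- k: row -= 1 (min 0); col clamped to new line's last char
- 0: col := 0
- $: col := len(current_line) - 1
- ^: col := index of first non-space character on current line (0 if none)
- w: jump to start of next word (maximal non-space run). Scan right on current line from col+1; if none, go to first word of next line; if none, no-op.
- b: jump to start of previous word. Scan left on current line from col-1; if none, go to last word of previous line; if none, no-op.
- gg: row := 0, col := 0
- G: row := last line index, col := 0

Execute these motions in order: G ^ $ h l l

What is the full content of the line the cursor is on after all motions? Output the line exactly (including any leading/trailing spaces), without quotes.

After 1 (G): row=2 col=0 char='t'
After 2 (^): row=2 col=0 char='t'
After 3 ($): row=2 col=11 char='d'
After 4 (h): row=2 col=10 char='e'
After 5 (l): row=2 col=11 char='d'
After 6 (l): row=2 col=11 char='d'

Answer: two red  red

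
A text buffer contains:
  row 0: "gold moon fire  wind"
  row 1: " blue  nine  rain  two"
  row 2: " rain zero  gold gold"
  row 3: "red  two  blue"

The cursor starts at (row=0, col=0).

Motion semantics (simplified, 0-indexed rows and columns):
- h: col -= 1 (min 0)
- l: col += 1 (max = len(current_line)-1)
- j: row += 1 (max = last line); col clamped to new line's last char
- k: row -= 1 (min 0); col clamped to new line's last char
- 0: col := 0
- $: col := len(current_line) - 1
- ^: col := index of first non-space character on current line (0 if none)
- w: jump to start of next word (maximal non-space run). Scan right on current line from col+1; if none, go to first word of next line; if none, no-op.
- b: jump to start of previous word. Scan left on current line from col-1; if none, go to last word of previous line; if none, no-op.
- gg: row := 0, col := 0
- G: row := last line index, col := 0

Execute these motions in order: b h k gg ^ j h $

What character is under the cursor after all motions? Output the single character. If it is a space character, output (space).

After 1 (b): row=0 col=0 char='g'
After 2 (h): row=0 col=0 char='g'
After 3 (k): row=0 col=0 char='g'
After 4 (gg): row=0 col=0 char='g'
After 5 (^): row=0 col=0 char='g'
After 6 (j): row=1 col=0 char='_'
After 7 (h): row=1 col=0 char='_'
After 8 ($): row=1 col=21 char='o'

Answer: o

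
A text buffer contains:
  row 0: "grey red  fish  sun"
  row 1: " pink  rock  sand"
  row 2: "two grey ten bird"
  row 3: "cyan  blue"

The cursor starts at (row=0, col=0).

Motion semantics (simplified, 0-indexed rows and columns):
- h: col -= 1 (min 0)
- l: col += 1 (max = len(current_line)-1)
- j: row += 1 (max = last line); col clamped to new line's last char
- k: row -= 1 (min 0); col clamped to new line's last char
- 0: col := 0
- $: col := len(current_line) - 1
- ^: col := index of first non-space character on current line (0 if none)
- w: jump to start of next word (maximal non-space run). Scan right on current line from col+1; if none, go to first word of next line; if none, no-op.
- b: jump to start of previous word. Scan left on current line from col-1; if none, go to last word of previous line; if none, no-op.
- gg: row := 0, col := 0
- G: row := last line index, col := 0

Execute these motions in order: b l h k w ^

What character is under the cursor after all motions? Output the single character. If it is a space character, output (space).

Answer: g

Derivation:
After 1 (b): row=0 col=0 char='g'
After 2 (l): row=0 col=1 char='r'
After 3 (h): row=0 col=0 char='g'
After 4 (k): row=0 col=0 char='g'
After 5 (w): row=0 col=5 char='r'
After 6 (^): row=0 col=0 char='g'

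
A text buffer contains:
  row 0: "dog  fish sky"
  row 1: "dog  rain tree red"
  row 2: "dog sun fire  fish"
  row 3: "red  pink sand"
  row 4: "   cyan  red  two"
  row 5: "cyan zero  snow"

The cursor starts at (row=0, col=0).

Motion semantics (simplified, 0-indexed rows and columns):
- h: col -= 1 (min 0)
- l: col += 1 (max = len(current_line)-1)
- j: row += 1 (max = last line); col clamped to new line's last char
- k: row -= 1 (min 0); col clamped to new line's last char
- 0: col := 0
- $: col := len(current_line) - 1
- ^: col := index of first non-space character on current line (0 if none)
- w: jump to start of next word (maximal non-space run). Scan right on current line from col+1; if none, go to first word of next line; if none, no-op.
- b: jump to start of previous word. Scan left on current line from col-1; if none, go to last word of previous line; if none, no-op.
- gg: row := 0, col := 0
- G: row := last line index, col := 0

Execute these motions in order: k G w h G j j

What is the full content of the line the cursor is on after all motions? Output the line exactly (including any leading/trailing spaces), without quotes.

After 1 (k): row=0 col=0 char='d'
After 2 (G): row=5 col=0 char='c'
After 3 (w): row=5 col=5 char='z'
After 4 (h): row=5 col=4 char='_'
After 5 (G): row=5 col=0 char='c'
After 6 (j): row=5 col=0 char='c'
After 7 (j): row=5 col=0 char='c'

Answer: cyan zero  snow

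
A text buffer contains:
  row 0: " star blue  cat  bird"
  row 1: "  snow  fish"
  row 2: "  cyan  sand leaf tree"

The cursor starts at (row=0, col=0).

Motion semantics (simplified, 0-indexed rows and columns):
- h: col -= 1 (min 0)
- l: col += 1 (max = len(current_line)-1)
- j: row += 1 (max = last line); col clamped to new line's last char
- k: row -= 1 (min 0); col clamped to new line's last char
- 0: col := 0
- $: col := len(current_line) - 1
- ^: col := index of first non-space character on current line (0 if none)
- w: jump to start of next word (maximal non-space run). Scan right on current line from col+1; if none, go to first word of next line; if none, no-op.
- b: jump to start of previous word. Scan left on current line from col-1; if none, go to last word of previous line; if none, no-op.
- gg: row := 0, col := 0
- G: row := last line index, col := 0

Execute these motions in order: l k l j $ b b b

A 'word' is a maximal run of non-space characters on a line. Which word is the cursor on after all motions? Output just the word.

After 1 (l): row=0 col=1 char='s'
After 2 (k): row=0 col=1 char='s'
After 3 (l): row=0 col=2 char='t'
After 4 (j): row=1 col=2 char='s'
After 5 ($): row=1 col=11 char='h'
After 6 (b): row=1 col=8 char='f'
After 7 (b): row=1 col=2 char='s'
After 8 (b): row=0 col=17 char='b'

Answer: bird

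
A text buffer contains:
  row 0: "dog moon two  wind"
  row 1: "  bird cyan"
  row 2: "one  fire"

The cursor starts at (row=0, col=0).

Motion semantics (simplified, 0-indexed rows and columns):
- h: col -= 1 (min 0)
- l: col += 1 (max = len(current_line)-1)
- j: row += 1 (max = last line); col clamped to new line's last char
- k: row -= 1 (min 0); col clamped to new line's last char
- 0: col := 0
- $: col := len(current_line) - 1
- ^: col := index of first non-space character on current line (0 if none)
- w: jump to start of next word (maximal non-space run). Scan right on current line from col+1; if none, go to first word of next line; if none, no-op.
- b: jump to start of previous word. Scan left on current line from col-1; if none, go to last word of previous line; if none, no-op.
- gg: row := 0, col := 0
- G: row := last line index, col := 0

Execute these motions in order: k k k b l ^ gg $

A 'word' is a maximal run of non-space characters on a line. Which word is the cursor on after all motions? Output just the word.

Answer: wind

Derivation:
After 1 (k): row=0 col=0 char='d'
After 2 (k): row=0 col=0 char='d'
After 3 (k): row=0 col=0 char='d'
After 4 (b): row=0 col=0 char='d'
After 5 (l): row=0 col=1 char='o'
After 6 (^): row=0 col=0 char='d'
After 7 (gg): row=0 col=0 char='d'
After 8 ($): row=0 col=17 char='d'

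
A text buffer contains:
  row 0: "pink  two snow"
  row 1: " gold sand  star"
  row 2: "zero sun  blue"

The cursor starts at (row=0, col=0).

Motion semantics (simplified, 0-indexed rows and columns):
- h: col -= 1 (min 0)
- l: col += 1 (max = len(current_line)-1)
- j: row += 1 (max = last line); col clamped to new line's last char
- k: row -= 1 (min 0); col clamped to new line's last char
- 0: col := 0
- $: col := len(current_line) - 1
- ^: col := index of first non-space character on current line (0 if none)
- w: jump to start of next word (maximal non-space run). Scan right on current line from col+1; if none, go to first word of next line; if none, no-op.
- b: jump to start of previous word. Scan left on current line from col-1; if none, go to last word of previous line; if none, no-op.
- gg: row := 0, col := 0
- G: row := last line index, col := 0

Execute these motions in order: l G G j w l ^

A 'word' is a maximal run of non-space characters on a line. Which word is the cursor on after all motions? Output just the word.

Answer: zero

Derivation:
After 1 (l): row=0 col=1 char='i'
After 2 (G): row=2 col=0 char='z'
After 3 (G): row=2 col=0 char='z'
After 4 (j): row=2 col=0 char='z'
After 5 (w): row=2 col=5 char='s'
After 6 (l): row=2 col=6 char='u'
After 7 (^): row=2 col=0 char='z'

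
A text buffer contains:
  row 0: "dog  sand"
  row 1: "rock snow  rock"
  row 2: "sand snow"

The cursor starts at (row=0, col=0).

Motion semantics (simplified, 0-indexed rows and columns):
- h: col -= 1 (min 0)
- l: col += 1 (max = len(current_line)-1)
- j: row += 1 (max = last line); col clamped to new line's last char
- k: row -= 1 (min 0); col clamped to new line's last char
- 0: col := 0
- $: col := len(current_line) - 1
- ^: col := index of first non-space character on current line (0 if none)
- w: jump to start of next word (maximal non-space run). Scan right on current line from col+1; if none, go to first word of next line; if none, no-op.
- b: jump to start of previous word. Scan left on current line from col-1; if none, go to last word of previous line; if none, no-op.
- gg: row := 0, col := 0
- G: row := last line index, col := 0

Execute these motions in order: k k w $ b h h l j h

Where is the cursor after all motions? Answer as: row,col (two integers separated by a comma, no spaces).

After 1 (k): row=0 col=0 char='d'
After 2 (k): row=0 col=0 char='d'
After 3 (w): row=0 col=5 char='s'
After 4 ($): row=0 col=8 char='d'
After 5 (b): row=0 col=5 char='s'
After 6 (h): row=0 col=4 char='_'
After 7 (h): row=0 col=3 char='_'
After 8 (l): row=0 col=4 char='_'
After 9 (j): row=1 col=4 char='_'
After 10 (h): row=1 col=3 char='k'

Answer: 1,3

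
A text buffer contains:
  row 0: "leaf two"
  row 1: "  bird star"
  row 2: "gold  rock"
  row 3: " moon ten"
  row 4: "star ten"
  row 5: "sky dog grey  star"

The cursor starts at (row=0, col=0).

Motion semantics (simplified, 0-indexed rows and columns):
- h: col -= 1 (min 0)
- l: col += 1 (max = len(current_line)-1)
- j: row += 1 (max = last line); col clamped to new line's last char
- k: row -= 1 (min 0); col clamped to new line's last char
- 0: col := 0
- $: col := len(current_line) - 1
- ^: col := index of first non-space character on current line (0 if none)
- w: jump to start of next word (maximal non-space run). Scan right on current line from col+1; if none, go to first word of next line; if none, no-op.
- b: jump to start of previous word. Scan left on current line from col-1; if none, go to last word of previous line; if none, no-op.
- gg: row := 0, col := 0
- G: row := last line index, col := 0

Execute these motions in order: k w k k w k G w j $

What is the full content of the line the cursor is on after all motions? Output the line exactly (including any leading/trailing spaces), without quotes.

Answer: sky dog grey  star

Derivation:
After 1 (k): row=0 col=0 char='l'
After 2 (w): row=0 col=5 char='t'
After 3 (k): row=0 col=5 char='t'
After 4 (k): row=0 col=5 char='t'
After 5 (w): row=1 col=2 char='b'
After 6 (k): row=0 col=2 char='a'
After 7 (G): row=5 col=0 char='s'
After 8 (w): row=5 col=4 char='d'
After 9 (j): row=5 col=4 char='d'
After 10 ($): row=5 col=17 char='r'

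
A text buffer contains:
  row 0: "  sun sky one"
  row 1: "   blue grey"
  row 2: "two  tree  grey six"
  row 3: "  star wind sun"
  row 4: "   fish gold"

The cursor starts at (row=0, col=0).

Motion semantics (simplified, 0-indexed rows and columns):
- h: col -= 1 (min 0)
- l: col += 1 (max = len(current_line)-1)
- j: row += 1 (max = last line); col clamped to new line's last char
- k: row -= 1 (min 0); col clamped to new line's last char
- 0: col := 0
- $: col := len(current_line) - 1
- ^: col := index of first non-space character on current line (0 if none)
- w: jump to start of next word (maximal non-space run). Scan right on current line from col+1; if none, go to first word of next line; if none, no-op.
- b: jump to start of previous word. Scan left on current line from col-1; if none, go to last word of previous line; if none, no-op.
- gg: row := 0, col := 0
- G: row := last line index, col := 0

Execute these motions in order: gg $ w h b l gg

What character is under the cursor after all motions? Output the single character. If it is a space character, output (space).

Answer: (space)

Derivation:
After 1 (gg): row=0 col=0 char='_'
After 2 ($): row=0 col=12 char='e'
After 3 (w): row=1 col=3 char='b'
After 4 (h): row=1 col=2 char='_'
After 5 (b): row=0 col=10 char='o'
After 6 (l): row=0 col=11 char='n'
After 7 (gg): row=0 col=0 char='_'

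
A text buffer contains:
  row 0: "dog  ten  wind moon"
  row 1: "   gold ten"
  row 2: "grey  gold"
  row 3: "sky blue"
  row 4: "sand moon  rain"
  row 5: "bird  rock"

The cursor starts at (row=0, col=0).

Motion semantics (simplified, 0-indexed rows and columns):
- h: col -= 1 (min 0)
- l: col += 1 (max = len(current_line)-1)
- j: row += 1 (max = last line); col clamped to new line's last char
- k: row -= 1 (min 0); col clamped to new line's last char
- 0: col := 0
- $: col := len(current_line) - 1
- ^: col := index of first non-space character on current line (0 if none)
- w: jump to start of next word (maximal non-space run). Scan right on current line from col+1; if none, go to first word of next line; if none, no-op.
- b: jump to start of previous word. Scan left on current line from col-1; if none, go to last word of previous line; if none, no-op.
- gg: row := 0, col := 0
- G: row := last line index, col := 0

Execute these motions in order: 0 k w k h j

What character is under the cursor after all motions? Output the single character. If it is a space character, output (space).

After 1 (0): row=0 col=0 char='d'
After 2 (k): row=0 col=0 char='d'
After 3 (w): row=0 col=5 char='t'
After 4 (k): row=0 col=5 char='t'
After 5 (h): row=0 col=4 char='_'
After 6 (j): row=1 col=4 char='o'

Answer: o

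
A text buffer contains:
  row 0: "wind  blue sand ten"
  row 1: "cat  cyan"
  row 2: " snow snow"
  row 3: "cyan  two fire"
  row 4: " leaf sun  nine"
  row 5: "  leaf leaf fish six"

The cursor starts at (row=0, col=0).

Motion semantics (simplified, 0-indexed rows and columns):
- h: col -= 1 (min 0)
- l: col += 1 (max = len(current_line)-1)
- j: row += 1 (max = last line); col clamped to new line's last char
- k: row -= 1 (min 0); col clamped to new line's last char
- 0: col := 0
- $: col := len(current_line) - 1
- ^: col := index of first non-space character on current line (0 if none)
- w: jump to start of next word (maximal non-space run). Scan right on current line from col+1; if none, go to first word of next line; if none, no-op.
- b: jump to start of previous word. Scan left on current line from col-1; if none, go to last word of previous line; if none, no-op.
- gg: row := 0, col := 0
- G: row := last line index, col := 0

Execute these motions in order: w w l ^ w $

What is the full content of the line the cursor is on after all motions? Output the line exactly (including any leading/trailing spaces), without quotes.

Answer: wind  blue sand ten

Derivation:
After 1 (w): row=0 col=6 char='b'
After 2 (w): row=0 col=11 char='s'
After 3 (l): row=0 col=12 char='a'
After 4 (^): row=0 col=0 char='w'
After 5 (w): row=0 col=6 char='b'
After 6 ($): row=0 col=18 char='n'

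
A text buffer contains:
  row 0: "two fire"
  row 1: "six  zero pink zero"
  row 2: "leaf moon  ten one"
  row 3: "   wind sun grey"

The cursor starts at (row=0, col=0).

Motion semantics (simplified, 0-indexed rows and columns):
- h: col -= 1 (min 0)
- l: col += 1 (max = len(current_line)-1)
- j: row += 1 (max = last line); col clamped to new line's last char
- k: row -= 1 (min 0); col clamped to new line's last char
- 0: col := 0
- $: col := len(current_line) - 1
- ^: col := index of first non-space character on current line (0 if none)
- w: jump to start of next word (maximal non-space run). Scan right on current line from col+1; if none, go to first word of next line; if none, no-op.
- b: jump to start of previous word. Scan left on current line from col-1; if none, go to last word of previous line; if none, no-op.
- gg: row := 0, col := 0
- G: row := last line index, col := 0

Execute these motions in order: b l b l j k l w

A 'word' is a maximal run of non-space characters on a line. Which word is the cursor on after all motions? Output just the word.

After 1 (b): row=0 col=0 char='t'
After 2 (l): row=0 col=1 char='w'
After 3 (b): row=0 col=0 char='t'
After 4 (l): row=0 col=1 char='w'
After 5 (j): row=1 col=1 char='i'
After 6 (k): row=0 col=1 char='w'
After 7 (l): row=0 col=2 char='o'
After 8 (w): row=0 col=4 char='f'

Answer: fire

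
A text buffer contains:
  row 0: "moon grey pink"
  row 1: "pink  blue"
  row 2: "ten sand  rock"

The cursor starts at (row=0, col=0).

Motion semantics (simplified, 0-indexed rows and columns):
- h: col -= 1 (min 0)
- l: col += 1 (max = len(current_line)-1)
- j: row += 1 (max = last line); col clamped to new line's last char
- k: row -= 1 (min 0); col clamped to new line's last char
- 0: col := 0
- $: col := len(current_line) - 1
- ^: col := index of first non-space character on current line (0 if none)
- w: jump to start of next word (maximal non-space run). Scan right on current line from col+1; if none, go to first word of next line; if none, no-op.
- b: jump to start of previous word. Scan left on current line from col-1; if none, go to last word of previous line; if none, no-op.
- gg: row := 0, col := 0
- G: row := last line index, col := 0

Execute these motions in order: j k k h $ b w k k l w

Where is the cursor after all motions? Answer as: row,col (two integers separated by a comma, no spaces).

After 1 (j): row=1 col=0 char='p'
After 2 (k): row=0 col=0 char='m'
After 3 (k): row=0 col=0 char='m'
After 4 (h): row=0 col=0 char='m'
After 5 ($): row=0 col=13 char='k'
After 6 (b): row=0 col=10 char='p'
After 7 (w): row=1 col=0 char='p'
After 8 (k): row=0 col=0 char='m'
After 9 (k): row=0 col=0 char='m'
After 10 (l): row=0 col=1 char='o'
After 11 (w): row=0 col=5 char='g'

Answer: 0,5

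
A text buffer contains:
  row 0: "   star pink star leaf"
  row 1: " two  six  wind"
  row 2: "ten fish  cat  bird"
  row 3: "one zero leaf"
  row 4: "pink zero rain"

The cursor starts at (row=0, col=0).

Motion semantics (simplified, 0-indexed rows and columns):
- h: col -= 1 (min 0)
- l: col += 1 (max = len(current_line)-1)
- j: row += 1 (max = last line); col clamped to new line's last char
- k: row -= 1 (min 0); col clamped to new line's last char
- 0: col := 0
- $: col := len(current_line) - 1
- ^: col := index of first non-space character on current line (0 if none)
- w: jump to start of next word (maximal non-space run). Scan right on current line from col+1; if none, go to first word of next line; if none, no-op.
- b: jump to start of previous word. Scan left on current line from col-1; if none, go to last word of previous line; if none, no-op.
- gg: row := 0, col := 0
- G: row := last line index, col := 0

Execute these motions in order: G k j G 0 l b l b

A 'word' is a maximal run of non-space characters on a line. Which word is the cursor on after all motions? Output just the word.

Answer: pink

Derivation:
After 1 (G): row=4 col=0 char='p'
After 2 (k): row=3 col=0 char='o'
After 3 (j): row=4 col=0 char='p'
After 4 (G): row=4 col=0 char='p'
After 5 (0): row=4 col=0 char='p'
After 6 (l): row=4 col=1 char='i'
After 7 (b): row=4 col=0 char='p'
After 8 (l): row=4 col=1 char='i'
After 9 (b): row=4 col=0 char='p'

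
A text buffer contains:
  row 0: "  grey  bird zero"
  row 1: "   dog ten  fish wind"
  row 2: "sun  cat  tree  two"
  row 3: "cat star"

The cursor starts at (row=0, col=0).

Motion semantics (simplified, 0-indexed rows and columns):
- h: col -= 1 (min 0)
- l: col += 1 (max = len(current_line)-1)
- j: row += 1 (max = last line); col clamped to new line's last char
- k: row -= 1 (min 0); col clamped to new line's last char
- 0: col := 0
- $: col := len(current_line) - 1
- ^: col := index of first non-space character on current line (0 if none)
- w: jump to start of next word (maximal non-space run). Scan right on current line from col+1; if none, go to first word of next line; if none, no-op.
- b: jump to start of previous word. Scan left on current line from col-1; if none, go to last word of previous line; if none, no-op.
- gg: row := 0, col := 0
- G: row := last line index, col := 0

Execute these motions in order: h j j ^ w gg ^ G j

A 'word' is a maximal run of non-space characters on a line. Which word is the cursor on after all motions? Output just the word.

After 1 (h): row=0 col=0 char='_'
After 2 (j): row=1 col=0 char='_'
After 3 (j): row=2 col=0 char='s'
After 4 (^): row=2 col=0 char='s'
After 5 (w): row=2 col=5 char='c'
After 6 (gg): row=0 col=0 char='_'
After 7 (^): row=0 col=2 char='g'
After 8 (G): row=3 col=0 char='c'
After 9 (j): row=3 col=0 char='c'

Answer: cat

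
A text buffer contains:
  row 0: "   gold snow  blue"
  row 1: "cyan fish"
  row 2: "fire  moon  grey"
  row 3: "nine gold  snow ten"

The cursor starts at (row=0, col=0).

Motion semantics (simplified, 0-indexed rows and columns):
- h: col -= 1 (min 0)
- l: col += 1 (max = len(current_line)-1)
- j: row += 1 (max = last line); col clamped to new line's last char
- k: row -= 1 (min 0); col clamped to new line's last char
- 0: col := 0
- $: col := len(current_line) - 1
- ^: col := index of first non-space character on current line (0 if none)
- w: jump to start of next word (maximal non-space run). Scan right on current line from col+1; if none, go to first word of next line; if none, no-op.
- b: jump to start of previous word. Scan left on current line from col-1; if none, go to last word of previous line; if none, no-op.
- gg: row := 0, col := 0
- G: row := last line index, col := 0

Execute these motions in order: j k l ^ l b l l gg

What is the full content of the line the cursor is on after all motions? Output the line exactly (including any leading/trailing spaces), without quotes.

After 1 (j): row=1 col=0 char='c'
After 2 (k): row=0 col=0 char='_'
After 3 (l): row=0 col=1 char='_'
After 4 (^): row=0 col=3 char='g'
After 5 (l): row=0 col=4 char='o'
After 6 (b): row=0 col=3 char='g'
After 7 (l): row=0 col=4 char='o'
After 8 (l): row=0 col=5 char='l'
After 9 (gg): row=0 col=0 char='_'

Answer:    gold snow  blue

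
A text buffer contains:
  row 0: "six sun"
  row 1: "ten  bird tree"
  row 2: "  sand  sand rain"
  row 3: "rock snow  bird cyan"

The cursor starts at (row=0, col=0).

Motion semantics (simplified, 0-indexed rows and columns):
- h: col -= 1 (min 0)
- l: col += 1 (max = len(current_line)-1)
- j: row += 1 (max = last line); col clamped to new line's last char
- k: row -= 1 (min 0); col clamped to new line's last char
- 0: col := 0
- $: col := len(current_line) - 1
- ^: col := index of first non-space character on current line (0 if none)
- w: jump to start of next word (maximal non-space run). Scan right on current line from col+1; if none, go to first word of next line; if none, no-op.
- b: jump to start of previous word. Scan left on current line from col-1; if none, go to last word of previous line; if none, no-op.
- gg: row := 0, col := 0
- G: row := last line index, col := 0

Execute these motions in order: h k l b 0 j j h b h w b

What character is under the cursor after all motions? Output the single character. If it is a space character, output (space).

After 1 (h): row=0 col=0 char='s'
After 2 (k): row=0 col=0 char='s'
After 3 (l): row=0 col=1 char='i'
After 4 (b): row=0 col=0 char='s'
After 5 (0): row=0 col=0 char='s'
After 6 (j): row=1 col=0 char='t'
After 7 (j): row=2 col=0 char='_'
After 8 (h): row=2 col=0 char='_'
After 9 (b): row=1 col=10 char='t'
After 10 (h): row=1 col=9 char='_'
After 11 (w): row=1 col=10 char='t'
After 12 (b): row=1 col=5 char='b'

Answer: b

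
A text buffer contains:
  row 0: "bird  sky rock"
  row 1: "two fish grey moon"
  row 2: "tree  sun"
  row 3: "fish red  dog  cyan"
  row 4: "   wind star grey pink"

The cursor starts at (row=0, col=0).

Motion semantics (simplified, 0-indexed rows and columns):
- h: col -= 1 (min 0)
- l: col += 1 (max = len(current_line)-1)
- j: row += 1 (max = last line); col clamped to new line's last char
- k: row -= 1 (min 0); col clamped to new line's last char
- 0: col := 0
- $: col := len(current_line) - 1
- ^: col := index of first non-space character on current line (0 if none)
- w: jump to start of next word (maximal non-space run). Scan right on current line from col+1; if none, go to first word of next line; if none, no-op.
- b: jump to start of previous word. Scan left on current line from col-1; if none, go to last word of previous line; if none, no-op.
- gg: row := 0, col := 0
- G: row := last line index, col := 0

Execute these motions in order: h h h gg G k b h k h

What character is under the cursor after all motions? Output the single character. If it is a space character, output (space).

Answer: f

Derivation:
After 1 (h): row=0 col=0 char='b'
After 2 (h): row=0 col=0 char='b'
After 3 (h): row=0 col=0 char='b'
After 4 (gg): row=0 col=0 char='b'
After 5 (G): row=4 col=0 char='_'
After 6 (k): row=3 col=0 char='f'
After 7 (b): row=2 col=6 char='s'
After 8 (h): row=2 col=5 char='_'
After 9 (k): row=1 col=5 char='i'
After 10 (h): row=1 col=4 char='f'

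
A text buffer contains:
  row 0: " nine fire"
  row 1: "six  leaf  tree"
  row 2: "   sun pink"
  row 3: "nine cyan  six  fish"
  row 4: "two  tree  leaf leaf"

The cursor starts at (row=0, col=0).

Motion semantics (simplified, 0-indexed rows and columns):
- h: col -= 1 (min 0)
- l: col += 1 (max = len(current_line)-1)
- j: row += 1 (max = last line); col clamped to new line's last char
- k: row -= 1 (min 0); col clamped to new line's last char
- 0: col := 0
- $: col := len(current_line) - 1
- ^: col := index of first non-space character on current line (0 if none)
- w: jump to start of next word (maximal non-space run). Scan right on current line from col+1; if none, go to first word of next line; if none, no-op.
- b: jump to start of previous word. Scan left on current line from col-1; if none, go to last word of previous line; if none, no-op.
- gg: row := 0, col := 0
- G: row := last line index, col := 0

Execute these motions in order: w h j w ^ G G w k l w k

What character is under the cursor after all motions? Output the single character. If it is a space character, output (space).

Answer: k

Derivation:
After 1 (w): row=0 col=1 char='n'
After 2 (h): row=0 col=0 char='_'
After 3 (j): row=1 col=0 char='s'
After 4 (w): row=1 col=5 char='l'
After 5 (^): row=1 col=0 char='s'
After 6 (G): row=4 col=0 char='t'
After 7 (G): row=4 col=0 char='t'
After 8 (w): row=4 col=5 char='t'
After 9 (k): row=3 col=5 char='c'
After 10 (l): row=3 col=6 char='y'
After 11 (w): row=3 col=11 char='s'
After 12 (k): row=2 col=10 char='k'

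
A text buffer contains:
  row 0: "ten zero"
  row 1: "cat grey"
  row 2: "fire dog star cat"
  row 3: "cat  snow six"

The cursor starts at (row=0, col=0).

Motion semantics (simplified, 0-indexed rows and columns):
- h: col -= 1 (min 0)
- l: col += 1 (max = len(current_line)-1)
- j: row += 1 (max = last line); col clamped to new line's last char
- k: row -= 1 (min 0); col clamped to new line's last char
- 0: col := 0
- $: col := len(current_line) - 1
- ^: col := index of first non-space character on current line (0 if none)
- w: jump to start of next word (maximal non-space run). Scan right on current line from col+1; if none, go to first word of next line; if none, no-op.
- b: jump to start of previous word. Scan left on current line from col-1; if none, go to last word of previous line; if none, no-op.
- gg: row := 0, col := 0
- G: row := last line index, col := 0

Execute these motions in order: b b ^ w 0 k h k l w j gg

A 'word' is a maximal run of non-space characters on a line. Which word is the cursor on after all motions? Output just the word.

After 1 (b): row=0 col=0 char='t'
After 2 (b): row=0 col=0 char='t'
After 3 (^): row=0 col=0 char='t'
After 4 (w): row=0 col=4 char='z'
After 5 (0): row=0 col=0 char='t'
After 6 (k): row=0 col=0 char='t'
After 7 (h): row=0 col=0 char='t'
After 8 (k): row=0 col=0 char='t'
After 9 (l): row=0 col=1 char='e'
After 10 (w): row=0 col=4 char='z'
After 11 (j): row=1 col=4 char='g'
After 12 (gg): row=0 col=0 char='t'

Answer: ten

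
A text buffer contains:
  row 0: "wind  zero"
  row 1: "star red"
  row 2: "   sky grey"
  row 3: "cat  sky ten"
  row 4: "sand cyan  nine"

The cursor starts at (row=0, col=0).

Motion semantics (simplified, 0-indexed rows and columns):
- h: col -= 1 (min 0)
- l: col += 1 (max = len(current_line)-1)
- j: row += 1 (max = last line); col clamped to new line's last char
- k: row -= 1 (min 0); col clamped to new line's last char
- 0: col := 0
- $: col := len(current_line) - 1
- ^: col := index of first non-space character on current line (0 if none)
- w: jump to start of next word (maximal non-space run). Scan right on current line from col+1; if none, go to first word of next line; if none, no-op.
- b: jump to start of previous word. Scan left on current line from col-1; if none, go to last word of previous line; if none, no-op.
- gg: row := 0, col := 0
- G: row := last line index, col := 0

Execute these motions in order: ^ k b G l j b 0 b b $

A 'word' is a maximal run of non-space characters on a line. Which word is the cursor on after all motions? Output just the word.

Answer: ten

Derivation:
After 1 (^): row=0 col=0 char='w'
After 2 (k): row=0 col=0 char='w'
After 3 (b): row=0 col=0 char='w'
After 4 (G): row=4 col=0 char='s'
After 5 (l): row=4 col=1 char='a'
After 6 (j): row=4 col=1 char='a'
After 7 (b): row=4 col=0 char='s'
After 8 (0): row=4 col=0 char='s'
After 9 (b): row=3 col=9 char='t'
After 10 (b): row=3 col=5 char='s'
After 11 ($): row=3 col=11 char='n'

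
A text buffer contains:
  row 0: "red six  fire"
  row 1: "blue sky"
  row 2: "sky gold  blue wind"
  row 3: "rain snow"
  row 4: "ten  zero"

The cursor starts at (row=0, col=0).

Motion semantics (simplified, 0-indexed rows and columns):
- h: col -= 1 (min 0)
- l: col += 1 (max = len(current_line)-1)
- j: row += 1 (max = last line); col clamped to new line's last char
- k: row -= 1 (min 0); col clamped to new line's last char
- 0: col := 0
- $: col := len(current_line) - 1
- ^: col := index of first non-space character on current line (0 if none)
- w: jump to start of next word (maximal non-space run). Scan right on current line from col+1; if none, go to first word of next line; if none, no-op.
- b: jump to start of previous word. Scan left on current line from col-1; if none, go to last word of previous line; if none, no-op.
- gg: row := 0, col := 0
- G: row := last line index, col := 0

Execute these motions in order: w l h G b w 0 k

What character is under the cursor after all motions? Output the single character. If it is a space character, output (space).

After 1 (w): row=0 col=4 char='s'
After 2 (l): row=0 col=5 char='i'
After 3 (h): row=0 col=4 char='s'
After 4 (G): row=4 col=0 char='t'
After 5 (b): row=3 col=5 char='s'
After 6 (w): row=4 col=0 char='t'
After 7 (0): row=4 col=0 char='t'
After 8 (k): row=3 col=0 char='r'

Answer: r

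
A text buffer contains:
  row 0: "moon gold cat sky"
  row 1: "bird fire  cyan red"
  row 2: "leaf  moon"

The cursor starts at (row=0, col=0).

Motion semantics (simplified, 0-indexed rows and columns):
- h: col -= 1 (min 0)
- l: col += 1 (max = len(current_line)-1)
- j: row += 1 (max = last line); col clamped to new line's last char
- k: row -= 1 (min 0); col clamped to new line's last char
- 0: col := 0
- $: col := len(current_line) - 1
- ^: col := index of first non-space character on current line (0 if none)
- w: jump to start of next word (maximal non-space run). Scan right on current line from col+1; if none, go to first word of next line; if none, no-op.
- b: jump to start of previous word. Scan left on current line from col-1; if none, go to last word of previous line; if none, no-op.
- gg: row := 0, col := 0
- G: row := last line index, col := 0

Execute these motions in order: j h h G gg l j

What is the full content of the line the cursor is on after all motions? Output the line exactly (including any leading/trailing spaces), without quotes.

Answer: bird fire  cyan red

Derivation:
After 1 (j): row=1 col=0 char='b'
After 2 (h): row=1 col=0 char='b'
After 3 (h): row=1 col=0 char='b'
After 4 (G): row=2 col=0 char='l'
After 5 (gg): row=0 col=0 char='m'
After 6 (l): row=0 col=1 char='o'
After 7 (j): row=1 col=1 char='i'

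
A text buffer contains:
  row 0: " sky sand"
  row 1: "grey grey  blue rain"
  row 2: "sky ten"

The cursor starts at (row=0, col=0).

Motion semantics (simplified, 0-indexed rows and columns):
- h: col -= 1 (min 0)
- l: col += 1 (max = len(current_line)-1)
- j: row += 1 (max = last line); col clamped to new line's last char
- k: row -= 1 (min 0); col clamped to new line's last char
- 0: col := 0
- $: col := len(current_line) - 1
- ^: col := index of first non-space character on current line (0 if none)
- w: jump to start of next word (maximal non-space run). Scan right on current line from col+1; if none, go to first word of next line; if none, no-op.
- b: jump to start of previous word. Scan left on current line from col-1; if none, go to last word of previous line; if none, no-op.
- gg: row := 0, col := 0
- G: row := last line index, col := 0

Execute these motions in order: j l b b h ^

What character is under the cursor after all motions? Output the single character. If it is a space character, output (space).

Answer: s

Derivation:
After 1 (j): row=1 col=0 char='g'
After 2 (l): row=1 col=1 char='r'
After 3 (b): row=1 col=0 char='g'
After 4 (b): row=0 col=5 char='s'
After 5 (h): row=0 col=4 char='_'
After 6 (^): row=0 col=1 char='s'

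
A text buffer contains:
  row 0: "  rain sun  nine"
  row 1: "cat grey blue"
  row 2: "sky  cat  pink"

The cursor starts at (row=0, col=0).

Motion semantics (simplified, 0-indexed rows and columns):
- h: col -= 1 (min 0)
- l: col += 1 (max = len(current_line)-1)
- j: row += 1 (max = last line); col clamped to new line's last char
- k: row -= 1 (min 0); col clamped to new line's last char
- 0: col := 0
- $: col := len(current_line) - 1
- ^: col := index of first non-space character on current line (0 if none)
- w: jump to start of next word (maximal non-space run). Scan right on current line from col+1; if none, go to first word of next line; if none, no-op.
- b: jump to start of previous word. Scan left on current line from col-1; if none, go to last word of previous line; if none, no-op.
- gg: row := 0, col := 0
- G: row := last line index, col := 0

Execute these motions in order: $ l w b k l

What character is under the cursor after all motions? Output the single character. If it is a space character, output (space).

Answer: i

Derivation:
After 1 ($): row=0 col=15 char='e'
After 2 (l): row=0 col=15 char='e'
After 3 (w): row=1 col=0 char='c'
After 4 (b): row=0 col=12 char='n'
After 5 (k): row=0 col=12 char='n'
After 6 (l): row=0 col=13 char='i'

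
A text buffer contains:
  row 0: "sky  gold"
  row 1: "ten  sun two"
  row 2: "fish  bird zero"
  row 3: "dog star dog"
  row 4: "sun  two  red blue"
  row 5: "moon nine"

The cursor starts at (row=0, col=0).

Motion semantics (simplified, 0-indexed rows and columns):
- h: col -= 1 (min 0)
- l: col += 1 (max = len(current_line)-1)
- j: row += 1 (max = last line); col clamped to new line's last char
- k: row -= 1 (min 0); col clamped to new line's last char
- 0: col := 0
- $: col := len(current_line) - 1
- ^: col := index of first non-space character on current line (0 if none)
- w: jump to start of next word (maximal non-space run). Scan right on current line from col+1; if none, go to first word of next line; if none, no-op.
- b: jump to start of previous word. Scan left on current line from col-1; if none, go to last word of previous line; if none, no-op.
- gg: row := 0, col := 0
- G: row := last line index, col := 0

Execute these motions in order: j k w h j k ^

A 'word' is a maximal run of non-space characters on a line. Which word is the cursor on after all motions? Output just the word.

Answer: sky

Derivation:
After 1 (j): row=1 col=0 char='t'
After 2 (k): row=0 col=0 char='s'
After 3 (w): row=0 col=5 char='g'
After 4 (h): row=0 col=4 char='_'
After 5 (j): row=1 col=4 char='_'
After 6 (k): row=0 col=4 char='_'
After 7 (^): row=0 col=0 char='s'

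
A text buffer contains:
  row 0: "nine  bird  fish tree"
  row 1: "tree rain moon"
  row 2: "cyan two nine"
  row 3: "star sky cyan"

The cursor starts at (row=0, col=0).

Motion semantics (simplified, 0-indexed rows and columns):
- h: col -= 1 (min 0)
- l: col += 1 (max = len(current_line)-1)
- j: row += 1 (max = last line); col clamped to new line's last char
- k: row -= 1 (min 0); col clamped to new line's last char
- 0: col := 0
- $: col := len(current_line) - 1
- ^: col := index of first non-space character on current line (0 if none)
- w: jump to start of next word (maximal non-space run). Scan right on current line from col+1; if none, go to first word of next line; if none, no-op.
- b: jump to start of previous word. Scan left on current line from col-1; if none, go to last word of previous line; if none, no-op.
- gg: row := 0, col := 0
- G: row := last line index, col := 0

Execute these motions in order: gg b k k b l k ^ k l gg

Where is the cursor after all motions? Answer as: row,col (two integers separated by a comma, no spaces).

Answer: 0,0

Derivation:
After 1 (gg): row=0 col=0 char='n'
After 2 (b): row=0 col=0 char='n'
After 3 (k): row=0 col=0 char='n'
After 4 (k): row=0 col=0 char='n'
After 5 (b): row=0 col=0 char='n'
After 6 (l): row=0 col=1 char='i'
After 7 (k): row=0 col=1 char='i'
After 8 (^): row=0 col=0 char='n'
After 9 (k): row=0 col=0 char='n'
After 10 (l): row=0 col=1 char='i'
After 11 (gg): row=0 col=0 char='n'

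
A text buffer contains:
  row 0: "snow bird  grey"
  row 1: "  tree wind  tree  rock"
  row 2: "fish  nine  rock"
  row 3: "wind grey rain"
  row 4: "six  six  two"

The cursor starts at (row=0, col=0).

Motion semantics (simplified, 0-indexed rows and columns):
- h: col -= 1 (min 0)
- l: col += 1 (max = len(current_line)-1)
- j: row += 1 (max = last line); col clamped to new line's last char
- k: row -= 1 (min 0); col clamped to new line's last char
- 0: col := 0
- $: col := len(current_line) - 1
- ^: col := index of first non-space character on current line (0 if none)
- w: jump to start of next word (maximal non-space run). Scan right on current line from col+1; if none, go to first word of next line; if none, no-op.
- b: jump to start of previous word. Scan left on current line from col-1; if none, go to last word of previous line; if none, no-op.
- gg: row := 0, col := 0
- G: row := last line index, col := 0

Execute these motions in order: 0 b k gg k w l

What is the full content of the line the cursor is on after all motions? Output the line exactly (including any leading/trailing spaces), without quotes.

After 1 (0): row=0 col=0 char='s'
After 2 (b): row=0 col=0 char='s'
After 3 (k): row=0 col=0 char='s'
After 4 (gg): row=0 col=0 char='s'
After 5 (k): row=0 col=0 char='s'
After 6 (w): row=0 col=5 char='b'
After 7 (l): row=0 col=6 char='i'

Answer: snow bird  grey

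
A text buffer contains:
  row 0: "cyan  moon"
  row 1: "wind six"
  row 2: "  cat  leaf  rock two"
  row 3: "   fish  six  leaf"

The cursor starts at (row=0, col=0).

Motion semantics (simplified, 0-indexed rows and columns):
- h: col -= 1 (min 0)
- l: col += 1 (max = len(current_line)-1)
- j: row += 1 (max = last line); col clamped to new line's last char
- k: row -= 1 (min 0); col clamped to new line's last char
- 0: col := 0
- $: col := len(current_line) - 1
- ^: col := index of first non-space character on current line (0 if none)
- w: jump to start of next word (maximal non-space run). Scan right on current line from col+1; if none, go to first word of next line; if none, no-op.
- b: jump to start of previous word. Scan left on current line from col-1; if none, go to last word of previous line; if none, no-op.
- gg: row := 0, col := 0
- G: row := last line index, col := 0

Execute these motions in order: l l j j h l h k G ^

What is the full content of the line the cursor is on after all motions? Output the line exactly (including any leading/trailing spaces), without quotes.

Answer:    fish  six  leaf

Derivation:
After 1 (l): row=0 col=1 char='y'
After 2 (l): row=0 col=2 char='a'
After 3 (j): row=1 col=2 char='n'
After 4 (j): row=2 col=2 char='c'
After 5 (h): row=2 col=1 char='_'
After 6 (l): row=2 col=2 char='c'
After 7 (h): row=2 col=1 char='_'
After 8 (k): row=1 col=1 char='i'
After 9 (G): row=3 col=0 char='_'
After 10 (^): row=3 col=3 char='f'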